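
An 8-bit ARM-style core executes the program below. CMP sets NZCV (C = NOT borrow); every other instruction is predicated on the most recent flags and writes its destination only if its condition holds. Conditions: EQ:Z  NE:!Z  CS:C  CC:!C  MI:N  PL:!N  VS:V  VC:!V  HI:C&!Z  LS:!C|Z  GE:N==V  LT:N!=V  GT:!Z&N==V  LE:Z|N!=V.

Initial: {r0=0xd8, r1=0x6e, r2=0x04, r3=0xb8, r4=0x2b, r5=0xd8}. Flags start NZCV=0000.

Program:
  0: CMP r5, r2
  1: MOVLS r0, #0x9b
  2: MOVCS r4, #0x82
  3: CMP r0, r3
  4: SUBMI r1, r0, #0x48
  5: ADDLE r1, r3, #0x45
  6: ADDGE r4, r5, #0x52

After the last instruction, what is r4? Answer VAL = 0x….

VAL = 0x2a

0: ✓ CMP  NZCV=1010
1: · MOVLS
2: ✓ MOVCS  r4←0x82
3: ✓ CMP  NZCV=0010
4: · SUBMI
5: · ADDLE
6: ✓ ADDGE  r4←0x2a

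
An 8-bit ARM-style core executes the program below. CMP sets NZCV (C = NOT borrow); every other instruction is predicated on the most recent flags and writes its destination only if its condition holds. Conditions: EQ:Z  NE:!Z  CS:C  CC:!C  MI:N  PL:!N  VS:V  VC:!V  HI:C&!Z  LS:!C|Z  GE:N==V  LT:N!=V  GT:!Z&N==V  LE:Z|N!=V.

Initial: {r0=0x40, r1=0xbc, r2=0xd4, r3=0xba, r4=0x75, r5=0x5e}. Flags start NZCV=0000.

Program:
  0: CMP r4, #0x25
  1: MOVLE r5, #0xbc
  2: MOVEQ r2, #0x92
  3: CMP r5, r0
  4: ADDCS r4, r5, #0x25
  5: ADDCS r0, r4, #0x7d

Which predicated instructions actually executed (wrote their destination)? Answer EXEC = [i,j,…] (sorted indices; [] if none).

EXEC = [4,5]

0: ✓ CMP  NZCV=0010
1: · MOVLE
2: · MOVEQ
3: ✓ CMP  NZCV=0010
4: ✓ ADDCS  r4←0x83
5: ✓ ADDCS  r0←0x00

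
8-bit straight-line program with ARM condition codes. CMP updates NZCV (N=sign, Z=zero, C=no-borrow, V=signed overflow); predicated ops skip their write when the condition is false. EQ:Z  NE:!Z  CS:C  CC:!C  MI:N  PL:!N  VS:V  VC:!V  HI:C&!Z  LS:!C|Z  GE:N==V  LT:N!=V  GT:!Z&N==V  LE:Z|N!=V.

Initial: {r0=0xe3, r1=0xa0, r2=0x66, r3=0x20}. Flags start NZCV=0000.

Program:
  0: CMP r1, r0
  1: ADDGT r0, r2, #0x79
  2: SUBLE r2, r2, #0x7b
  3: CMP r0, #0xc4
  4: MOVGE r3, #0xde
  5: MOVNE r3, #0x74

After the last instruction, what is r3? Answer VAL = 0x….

VAL = 0x74

[0] flags=1000 → (cmp)
[1] flags=1000 GT?F → skip
[2] flags=1000 LE?T → r2=0xeb
[3] flags=0010 → (cmp)
[4] flags=0010 GE?T → r3=0xde
[5] flags=0010 NE?T → r3=0x74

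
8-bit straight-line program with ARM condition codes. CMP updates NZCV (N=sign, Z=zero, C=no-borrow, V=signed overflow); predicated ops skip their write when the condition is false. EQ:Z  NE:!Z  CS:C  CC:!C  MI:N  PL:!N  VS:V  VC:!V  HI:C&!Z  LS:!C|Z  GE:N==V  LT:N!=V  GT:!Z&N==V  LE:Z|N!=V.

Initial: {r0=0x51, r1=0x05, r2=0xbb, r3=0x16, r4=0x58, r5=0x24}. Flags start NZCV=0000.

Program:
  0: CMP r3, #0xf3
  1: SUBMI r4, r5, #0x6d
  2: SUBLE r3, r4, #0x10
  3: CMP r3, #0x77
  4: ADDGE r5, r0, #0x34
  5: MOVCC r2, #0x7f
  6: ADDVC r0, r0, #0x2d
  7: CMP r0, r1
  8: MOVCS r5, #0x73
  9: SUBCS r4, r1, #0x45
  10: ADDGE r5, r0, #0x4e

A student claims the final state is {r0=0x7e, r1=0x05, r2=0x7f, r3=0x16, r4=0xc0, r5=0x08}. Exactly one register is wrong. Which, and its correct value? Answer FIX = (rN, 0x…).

FIX = (r5, 0xcc)

0: ✓ CMP  NZCV=0000
1: · SUBMI
2: · SUBLE
3: ✓ CMP  NZCV=1000
4: · ADDGE
5: ✓ MOVCC  r2←0x7f
6: ✓ ADDVC  r0←0x7e
7: ✓ CMP  NZCV=0010
8: ✓ MOVCS  r5←0x73
9: ✓ SUBCS  r4←0xc0
10: ✓ ADDGE  r5←0xcc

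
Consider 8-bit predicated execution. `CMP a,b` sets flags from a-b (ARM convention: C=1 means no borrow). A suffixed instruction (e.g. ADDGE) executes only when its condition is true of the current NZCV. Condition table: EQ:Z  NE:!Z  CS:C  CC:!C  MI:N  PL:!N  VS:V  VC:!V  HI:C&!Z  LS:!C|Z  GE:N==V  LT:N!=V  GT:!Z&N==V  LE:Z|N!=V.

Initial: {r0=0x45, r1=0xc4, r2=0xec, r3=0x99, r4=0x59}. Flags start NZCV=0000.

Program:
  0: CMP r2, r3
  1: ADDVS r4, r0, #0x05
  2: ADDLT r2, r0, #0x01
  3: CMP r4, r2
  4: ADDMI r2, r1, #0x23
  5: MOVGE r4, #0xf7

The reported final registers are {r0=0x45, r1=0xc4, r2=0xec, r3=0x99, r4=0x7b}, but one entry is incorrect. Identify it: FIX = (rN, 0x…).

[0] flags=0010 → (cmp)
[1] flags=0010 VS?F → skip
[2] flags=0010 LT?F → skip
[3] flags=0000 → (cmp)
[4] flags=0000 MI?F → skip
[5] flags=0000 GE?T → r4=0xf7

FIX = (r4, 0xf7)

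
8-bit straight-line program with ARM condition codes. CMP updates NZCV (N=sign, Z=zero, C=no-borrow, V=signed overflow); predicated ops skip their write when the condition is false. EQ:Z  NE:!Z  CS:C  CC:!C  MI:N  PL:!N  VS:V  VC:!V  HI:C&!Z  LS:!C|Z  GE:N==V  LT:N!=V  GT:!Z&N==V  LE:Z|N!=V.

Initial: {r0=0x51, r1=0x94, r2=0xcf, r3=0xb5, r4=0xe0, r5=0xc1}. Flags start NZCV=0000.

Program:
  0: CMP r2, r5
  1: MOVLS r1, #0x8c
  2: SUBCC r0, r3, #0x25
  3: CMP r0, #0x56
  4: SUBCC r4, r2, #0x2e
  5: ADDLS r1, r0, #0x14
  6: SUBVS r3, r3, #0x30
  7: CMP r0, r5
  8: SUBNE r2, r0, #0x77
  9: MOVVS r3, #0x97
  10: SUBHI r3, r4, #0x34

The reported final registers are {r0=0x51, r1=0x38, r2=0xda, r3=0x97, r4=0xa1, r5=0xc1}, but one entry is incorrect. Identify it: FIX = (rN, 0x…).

FIX = (r1, 0x65)

[0] flags=0010 → (cmp)
[1] flags=0010 LS?F → skip
[2] flags=0010 CC?F → skip
[3] flags=1000 → (cmp)
[4] flags=1000 CC?T → r4=0xa1
[5] flags=1000 LS?T → r1=0x65
[6] flags=1000 VS?F → skip
[7] flags=1001 → (cmp)
[8] flags=1001 NE?T → r2=0xda
[9] flags=1001 VS?T → r3=0x97
[10] flags=1001 HI?F → skip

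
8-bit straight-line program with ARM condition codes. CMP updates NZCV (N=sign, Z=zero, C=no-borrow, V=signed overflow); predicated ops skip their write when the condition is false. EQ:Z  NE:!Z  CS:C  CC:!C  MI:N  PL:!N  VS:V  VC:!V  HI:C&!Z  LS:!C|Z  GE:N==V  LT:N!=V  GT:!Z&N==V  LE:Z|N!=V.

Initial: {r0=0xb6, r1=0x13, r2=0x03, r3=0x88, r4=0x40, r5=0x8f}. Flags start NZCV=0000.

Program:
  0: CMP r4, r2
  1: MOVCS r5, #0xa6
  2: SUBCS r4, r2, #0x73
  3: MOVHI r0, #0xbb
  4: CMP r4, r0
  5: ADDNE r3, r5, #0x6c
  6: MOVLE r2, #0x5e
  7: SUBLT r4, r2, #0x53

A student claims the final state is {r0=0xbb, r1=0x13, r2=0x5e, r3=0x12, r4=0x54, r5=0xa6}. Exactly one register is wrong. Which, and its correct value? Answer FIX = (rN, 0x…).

0: ✓ CMP  NZCV=0010
1: ✓ MOVCS  r5←0xa6
2: ✓ SUBCS  r4←0x90
3: ✓ MOVHI  r0←0xbb
4: ✓ CMP  NZCV=1000
5: ✓ ADDNE  r3←0x12
6: ✓ MOVLE  r2←0x5e
7: ✓ SUBLT  r4←0x0b

FIX = (r4, 0x0b)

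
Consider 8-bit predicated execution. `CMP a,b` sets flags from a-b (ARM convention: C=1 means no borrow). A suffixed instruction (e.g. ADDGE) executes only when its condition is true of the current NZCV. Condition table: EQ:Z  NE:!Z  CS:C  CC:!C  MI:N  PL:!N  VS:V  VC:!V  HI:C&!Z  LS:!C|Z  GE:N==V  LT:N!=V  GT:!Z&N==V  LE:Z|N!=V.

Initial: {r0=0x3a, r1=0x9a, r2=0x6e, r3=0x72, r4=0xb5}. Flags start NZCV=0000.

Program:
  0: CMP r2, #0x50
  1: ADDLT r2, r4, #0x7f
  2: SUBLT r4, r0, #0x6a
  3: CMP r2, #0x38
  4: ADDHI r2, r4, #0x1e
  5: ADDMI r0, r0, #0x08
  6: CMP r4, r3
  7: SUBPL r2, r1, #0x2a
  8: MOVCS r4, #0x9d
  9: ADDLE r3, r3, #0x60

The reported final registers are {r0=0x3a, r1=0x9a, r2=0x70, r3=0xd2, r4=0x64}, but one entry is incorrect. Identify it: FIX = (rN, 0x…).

0: ✓ CMP  NZCV=0010
1: · ADDLT
2: · SUBLT
3: ✓ CMP  NZCV=0010
4: ✓ ADDHI  r2←0xd3
5: · ADDMI
6: ✓ CMP  NZCV=0011
7: ✓ SUBPL  r2←0x70
8: ✓ MOVCS  r4←0x9d
9: ✓ ADDLE  r3←0xd2

FIX = (r4, 0x9d)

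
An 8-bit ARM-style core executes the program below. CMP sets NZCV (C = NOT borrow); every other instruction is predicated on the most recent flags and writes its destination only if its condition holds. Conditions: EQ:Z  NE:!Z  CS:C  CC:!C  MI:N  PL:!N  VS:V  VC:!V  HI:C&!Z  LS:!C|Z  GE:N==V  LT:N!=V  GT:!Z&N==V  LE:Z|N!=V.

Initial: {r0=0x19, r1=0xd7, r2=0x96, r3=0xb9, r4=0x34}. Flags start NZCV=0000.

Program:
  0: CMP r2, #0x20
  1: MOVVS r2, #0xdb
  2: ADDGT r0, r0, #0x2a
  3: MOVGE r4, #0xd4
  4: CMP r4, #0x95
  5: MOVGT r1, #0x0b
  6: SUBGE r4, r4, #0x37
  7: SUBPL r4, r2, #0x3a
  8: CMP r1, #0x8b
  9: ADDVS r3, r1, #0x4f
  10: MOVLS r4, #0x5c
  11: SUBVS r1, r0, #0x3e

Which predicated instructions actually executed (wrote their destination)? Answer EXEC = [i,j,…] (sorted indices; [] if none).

EXEC = [1,5,6,9,10,11]

[0] flags=0011 → (cmp)
[1] flags=0011 VS?T → r2=0xdb
[2] flags=0011 GT?F → skip
[3] flags=0011 GE?F → skip
[4] flags=1001 → (cmp)
[5] flags=1001 GT?T → r1=0x0b
[6] flags=1001 GE?T → r4=0xfd
[7] flags=1001 PL?F → skip
[8] flags=1001 → (cmp)
[9] flags=1001 VS?T → r3=0x5a
[10] flags=1001 LS?T → r4=0x5c
[11] flags=1001 VS?T → r1=0xdb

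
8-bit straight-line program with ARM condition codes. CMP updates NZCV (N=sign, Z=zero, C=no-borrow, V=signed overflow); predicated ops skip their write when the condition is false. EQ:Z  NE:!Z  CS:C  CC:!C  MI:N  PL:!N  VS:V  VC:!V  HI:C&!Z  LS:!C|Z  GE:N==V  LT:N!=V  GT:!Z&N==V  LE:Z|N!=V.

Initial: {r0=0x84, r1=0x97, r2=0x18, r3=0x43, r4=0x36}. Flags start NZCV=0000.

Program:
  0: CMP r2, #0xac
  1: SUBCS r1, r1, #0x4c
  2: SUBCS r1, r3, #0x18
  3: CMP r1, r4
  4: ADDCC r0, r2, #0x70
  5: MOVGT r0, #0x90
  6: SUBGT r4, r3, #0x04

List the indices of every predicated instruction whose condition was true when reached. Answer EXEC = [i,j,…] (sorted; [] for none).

EXEC = []

[0] flags=0000 → (cmp)
[1] flags=0000 CS?F → skip
[2] flags=0000 CS?F → skip
[3] flags=0011 → (cmp)
[4] flags=0011 CC?F → skip
[5] flags=0011 GT?F → skip
[6] flags=0011 GT?F → skip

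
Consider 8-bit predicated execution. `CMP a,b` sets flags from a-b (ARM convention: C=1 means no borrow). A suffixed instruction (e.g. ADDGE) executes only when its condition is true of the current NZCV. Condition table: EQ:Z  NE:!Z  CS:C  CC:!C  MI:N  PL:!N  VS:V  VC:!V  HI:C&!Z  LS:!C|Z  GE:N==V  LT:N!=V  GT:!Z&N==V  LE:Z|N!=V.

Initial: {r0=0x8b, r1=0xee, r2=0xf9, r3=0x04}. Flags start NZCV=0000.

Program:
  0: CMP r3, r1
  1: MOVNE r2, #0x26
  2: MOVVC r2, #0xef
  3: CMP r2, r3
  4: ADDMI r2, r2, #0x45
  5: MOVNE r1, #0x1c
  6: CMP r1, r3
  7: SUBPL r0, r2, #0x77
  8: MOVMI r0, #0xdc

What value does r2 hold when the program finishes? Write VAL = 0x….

[0] flags=0000 → (cmp)
[1] flags=0000 NE?T → r2=0x26
[2] flags=0000 VC?T → r2=0xef
[3] flags=1010 → (cmp)
[4] flags=1010 MI?T → r2=0x34
[5] flags=1010 NE?T → r1=0x1c
[6] flags=0010 → (cmp)
[7] flags=0010 PL?T → r0=0xbd
[8] flags=0010 MI?F → skip

VAL = 0x34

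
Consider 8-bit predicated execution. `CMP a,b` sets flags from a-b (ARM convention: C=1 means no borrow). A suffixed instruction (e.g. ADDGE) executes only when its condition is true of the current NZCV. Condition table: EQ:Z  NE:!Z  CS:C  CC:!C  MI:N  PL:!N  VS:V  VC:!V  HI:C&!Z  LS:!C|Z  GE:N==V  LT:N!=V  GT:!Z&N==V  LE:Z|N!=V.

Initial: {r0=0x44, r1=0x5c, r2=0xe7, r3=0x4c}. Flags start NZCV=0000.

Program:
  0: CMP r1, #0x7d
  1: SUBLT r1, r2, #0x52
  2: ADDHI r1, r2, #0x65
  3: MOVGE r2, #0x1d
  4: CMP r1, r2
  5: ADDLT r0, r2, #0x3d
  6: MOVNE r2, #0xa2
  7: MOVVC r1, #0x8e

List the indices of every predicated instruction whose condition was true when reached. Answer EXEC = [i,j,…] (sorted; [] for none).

[0] flags=1000 → (cmp)
[1] flags=1000 LT?T → r1=0x95
[2] flags=1000 HI?F → skip
[3] flags=1000 GE?F → skip
[4] flags=1000 → (cmp)
[5] flags=1000 LT?T → r0=0x24
[6] flags=1000 NE?T → r2=0xa2
[7] flags=1000 VC?T → r1=0x8e

EXEC = [1,5,6,7]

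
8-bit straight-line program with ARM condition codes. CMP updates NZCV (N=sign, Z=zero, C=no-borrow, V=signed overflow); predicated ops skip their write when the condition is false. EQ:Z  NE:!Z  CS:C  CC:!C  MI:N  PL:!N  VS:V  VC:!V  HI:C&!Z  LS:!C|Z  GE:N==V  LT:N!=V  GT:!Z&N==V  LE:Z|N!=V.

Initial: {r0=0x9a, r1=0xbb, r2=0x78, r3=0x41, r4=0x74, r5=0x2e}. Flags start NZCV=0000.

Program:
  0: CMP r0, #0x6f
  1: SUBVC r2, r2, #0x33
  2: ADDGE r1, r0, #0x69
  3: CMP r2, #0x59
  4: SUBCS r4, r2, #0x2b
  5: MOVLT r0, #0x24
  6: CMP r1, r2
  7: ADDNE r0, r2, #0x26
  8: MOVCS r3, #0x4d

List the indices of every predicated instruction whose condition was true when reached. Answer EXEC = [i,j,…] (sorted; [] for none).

EXEC = [4,7,8]

0: ✓ CMP  NZCV=0011
1: · SUBVC
2: · ADDGE
3: ✓ CMP  NZCV=0010
4: ✓ SUBCS  r4←0x4d
5: · MOVLT
6: ✓ CMP  NZCV=0011
7: ✓ ADDNE  r0←0x9e
8: ✓ MOVCS  r3←0x4d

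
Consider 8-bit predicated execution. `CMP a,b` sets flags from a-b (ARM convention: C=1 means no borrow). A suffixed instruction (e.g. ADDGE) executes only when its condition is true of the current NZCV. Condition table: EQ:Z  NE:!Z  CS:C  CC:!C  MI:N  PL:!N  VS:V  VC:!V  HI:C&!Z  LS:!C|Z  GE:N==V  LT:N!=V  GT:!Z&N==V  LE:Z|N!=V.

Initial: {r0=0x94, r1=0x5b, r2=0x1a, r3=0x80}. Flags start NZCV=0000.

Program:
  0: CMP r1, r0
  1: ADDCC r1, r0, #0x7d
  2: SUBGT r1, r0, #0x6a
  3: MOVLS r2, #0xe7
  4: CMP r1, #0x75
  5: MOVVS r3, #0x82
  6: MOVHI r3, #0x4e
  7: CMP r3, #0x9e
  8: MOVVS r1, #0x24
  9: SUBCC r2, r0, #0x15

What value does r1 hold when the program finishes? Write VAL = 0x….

VAL = 0x2a

0: ✓ CMP  NZCV=1001
1: ✓ ADDCC  r1←0x11
2: ✓ SUBGT  r1←0x2a
3: ✓ MOVLS  r2←0xe7
4: ✓ CMP  NZCV=1000
5: · MOVVS
6: · MOVHI
7: ✓ CMP  NZCV=1000
8: · MOVVS
9: ✓ SUBCC  r2←0x7f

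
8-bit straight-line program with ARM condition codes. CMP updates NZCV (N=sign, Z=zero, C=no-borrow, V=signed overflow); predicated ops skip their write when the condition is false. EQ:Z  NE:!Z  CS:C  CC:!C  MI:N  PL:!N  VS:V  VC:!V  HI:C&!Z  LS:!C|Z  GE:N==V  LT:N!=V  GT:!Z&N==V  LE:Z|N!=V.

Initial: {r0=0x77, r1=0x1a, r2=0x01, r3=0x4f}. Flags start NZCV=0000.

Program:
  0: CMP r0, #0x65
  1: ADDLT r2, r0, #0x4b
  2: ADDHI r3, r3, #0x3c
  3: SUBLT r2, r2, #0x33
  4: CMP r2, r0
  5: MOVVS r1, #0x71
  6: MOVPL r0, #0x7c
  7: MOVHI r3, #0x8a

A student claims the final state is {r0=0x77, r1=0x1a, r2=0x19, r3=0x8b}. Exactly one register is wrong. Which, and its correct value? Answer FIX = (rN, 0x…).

FIX = (r2, 0x01)

[0] flags=0010 → (cmp)
[1] flags=0010 LT?F → skip
[2] flags=0010 HI?T → r3=0x8b
[3] flags=0010 LT?F → skip
[4] flags=1000 → (cmp)
[5] flags=1000 VS?F → skip
[6] flags=1000 PL?F → skip
[7] flags=1000 HI?F → skip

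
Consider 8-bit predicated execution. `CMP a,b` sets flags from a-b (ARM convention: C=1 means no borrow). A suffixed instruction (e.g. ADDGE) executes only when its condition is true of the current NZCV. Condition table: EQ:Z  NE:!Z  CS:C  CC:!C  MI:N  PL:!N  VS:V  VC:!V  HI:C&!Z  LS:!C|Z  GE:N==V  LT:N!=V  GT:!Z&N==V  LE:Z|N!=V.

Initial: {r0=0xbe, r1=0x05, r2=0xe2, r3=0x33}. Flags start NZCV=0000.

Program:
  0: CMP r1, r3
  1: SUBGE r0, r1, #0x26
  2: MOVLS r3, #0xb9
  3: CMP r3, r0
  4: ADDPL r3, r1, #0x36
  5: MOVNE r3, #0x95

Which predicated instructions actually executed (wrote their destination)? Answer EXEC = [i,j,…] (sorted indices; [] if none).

[0] flags=1000 → (cmp)
[1] flags=1000 GE?F → skip
[2] flags=1000 LS?T → r3=0xb9
[3] flags=1000 → (cmp)
[4] flags=1000 PL?F → skip
[5] flags=1000 NE?T → r3=0x95

EXEC = [2,5]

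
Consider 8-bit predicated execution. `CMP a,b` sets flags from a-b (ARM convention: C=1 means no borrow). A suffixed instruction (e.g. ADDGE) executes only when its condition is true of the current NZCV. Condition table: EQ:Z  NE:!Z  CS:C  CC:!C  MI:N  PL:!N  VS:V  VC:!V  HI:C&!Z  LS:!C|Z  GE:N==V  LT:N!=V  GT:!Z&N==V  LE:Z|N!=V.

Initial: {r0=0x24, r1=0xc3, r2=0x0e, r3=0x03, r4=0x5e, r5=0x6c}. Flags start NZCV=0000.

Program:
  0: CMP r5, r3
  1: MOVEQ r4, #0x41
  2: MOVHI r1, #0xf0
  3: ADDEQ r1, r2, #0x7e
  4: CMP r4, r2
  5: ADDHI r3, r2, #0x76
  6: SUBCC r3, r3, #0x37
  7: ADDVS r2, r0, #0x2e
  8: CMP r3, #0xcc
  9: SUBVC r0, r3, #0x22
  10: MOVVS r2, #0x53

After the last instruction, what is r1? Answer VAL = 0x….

0: ✓ CMP  NZCV=0010
1: · MOVEQ
2: ✓ MOVHI  r1←0xf0
3: · ADDEQ
4: ✓ CMP  NZCV=0010
5: ✓ ADDHI  r3←0x84
6: · SUBCC
7: · ADDVS
8: ✓ CMP  NZCV=1000
9: ✓ SUBVC  r0←0x62
10: · MOVVS

VAL = 0xf0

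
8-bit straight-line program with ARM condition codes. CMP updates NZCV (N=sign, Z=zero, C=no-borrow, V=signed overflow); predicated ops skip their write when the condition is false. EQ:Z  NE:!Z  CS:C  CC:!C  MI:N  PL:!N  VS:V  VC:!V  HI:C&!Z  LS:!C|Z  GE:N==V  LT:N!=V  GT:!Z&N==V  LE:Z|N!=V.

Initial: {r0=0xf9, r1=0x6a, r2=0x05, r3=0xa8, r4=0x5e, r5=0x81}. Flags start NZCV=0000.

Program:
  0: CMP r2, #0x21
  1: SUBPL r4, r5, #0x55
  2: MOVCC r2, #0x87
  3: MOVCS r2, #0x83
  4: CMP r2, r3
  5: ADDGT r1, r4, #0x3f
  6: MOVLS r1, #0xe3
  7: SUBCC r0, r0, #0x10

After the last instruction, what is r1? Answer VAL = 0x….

VAL = 0xe3

0: ✓ CMP  NZCV=1000
1: · SUBPL
2: ✓ MOVCC  r2←0x87
3: · MOVCS
4: ✓ CMP  NZCV=1000
5: · ADDGT
6: ✓ MOVLS  r1←0xe3
7: ✓ SUBCC  r0←0xe9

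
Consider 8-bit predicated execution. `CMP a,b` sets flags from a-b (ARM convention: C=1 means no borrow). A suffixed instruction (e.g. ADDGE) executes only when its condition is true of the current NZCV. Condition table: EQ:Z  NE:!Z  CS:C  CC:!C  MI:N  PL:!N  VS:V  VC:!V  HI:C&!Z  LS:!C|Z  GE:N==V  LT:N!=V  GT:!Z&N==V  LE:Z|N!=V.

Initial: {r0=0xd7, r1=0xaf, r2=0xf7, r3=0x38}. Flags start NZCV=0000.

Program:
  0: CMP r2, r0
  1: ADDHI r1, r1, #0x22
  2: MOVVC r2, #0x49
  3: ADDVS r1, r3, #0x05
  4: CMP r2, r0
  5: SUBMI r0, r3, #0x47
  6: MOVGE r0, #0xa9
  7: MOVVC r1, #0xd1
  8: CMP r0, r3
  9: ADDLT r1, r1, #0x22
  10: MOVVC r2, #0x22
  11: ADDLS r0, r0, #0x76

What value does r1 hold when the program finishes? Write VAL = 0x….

VAL = 0xf3

0: ✓ CMP  NZCV=0010
1: ✓ ADDHI  r1←0xd1
2: ✓ MOVVC  r2←0x49
3: · ADDVS
4: ✓ CMP  NZCV=0000
5: · SUBMI
6: ✓ MOVGE  r0←0xa9
7: ✓ MOVVC  r1←0xd1
8: ✓ CMP  NZCV=0011
9: ✓ ADDLT  r1←0xf3
10: · MOVVC
11: · ADDLS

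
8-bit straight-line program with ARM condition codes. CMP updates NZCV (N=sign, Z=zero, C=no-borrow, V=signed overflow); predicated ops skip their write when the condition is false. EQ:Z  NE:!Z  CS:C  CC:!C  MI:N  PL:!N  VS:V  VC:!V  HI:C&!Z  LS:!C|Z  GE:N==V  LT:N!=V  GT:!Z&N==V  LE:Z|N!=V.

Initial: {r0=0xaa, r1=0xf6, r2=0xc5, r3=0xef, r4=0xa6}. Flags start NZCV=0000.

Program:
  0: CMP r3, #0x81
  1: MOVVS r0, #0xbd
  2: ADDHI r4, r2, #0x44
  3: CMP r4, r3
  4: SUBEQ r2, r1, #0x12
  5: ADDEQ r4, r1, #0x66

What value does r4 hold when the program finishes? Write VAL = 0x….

0: ✓ CMP  NZCV=0010
1: · MOVVS
2: ✓ ADDHI  r4←0x09
3: ✓ CMP  NZCV=0000
4: · SUBEQ
5: · ADDEQ

VAL = 0x09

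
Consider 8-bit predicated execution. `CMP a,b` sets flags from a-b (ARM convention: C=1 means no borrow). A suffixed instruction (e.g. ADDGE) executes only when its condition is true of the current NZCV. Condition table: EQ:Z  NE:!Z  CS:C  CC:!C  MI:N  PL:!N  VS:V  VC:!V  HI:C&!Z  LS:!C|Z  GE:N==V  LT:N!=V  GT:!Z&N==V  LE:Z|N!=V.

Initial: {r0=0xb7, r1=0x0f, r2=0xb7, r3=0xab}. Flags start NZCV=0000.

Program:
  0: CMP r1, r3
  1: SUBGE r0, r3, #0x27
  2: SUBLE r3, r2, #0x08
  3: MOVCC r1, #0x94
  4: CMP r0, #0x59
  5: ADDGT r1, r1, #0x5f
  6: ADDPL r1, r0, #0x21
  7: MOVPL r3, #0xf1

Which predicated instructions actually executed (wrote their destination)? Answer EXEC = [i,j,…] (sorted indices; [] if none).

EXEC = [1,3,6,7]

0: ✓ CMP  NZCV=0000
1: ✓ SUBGE  r0←0x84
2: · SUBLE
3: ✓ MOVCC  r1←0x94
4: ✓ CMP  NZCV=0011
5: · ADDGT
6: ✓ ADDPL  r1←0xa5
7: ✓ MOVPL  r3←0xf1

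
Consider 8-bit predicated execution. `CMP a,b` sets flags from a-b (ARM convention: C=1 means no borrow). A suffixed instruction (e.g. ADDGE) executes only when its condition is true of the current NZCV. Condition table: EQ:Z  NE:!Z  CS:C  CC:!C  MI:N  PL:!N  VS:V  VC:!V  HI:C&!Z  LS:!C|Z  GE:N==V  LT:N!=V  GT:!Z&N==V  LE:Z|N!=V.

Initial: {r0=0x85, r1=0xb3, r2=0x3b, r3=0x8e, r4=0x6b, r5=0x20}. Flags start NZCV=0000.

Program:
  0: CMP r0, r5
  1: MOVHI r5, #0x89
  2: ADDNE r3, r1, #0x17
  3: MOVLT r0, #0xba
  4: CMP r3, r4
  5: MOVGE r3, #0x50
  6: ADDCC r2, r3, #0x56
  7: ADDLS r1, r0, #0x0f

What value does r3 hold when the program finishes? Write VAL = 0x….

VAL = 0xca

0: ✓ CMP  NZCV=0011
1: ✓ MOVHI  r5←0x89
2: ✓ ADDNE  r3←0xca
3: ✓ MOVLT  r0←0xba
4: ✓ CMP  NZCV=0011
5: · MOVGE
6: · ADDCC
7: · ADDLS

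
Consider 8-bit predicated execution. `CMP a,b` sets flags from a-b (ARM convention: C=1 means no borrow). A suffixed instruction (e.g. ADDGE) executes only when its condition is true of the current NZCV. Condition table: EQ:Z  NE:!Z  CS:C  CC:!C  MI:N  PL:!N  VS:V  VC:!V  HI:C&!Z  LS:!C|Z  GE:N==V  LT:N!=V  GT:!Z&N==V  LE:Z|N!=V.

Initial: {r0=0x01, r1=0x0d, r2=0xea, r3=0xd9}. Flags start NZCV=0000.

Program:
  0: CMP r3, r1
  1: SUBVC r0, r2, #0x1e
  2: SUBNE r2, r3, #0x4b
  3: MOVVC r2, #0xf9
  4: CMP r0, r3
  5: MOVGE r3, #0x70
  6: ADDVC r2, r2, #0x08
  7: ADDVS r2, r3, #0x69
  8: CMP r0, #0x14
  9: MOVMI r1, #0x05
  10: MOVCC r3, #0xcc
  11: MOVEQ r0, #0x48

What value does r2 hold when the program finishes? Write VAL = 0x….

[0] flags=1010 → (cmp)
[1] flags=1010 VC?T → r0=0xcc
[2] flags=1010 NE?T → r2=0x8e
[3] flags=1010 VC?T → r2=0xf9
[4] flags=1000 → (cmp)
[5] flags=1000 GE?F → skip
[6] flags=1000 VC?T → r2=0x01
[7] flags=1000 VS?F → skip
[8] flags=1010 → (cmp)
[9] flags=1010 MI?T → r1=0x05
[10] flags=1010 CC?F → skip
[11] flags=1010 EQ?F → skip

VAL = 0x01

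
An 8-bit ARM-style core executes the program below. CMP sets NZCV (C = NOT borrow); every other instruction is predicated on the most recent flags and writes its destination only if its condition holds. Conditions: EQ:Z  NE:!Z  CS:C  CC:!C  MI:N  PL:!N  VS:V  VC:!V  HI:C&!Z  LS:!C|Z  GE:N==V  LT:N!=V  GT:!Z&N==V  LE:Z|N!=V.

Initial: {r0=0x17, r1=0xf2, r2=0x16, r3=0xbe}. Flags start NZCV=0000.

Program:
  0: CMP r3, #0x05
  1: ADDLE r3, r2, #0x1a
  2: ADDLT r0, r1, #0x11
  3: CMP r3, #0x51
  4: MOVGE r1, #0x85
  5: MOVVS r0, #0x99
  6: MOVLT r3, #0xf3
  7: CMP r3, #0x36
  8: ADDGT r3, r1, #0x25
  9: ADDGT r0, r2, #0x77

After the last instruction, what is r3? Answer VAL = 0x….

[0] flags=1010 → (cmp)
[1] flags=1010 LE?T → r3=0x30
[2] flags=1010 LT?T → r0=0x03
[3] flags=1000 → (cmp)
[4] flags=1000 GE?F → skip
[5] flags=1000 VS?F → skip
[6] flags=1000 LT?T → r3=0xf3
[7] flags=1010 → (cmp)
[8] flags=1010 GT?F → skip
[9] flags=1010 GT?F → skip

VAL = 0xf3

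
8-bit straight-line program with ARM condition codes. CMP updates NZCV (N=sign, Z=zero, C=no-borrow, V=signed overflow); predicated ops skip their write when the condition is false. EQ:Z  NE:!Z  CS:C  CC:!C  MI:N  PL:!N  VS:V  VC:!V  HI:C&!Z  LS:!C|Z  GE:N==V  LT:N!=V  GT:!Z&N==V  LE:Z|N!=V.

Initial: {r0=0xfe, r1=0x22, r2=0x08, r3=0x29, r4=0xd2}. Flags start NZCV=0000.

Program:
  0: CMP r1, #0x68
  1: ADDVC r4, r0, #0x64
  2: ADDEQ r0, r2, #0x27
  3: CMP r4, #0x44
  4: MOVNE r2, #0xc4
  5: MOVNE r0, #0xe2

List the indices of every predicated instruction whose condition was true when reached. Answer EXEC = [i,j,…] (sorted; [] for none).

EXEC = [1,4,5]

[0] flags=1000 → (cmp)
[1] flags=1000 VC?T → r4=0x62
[2] flags=1000 EQ?F → skip
[3] flags=0010 → (cmp)
[4] flags=0010 NE?T → r2=0xc4
[5] flags=0010 NE?T → r0=0xe2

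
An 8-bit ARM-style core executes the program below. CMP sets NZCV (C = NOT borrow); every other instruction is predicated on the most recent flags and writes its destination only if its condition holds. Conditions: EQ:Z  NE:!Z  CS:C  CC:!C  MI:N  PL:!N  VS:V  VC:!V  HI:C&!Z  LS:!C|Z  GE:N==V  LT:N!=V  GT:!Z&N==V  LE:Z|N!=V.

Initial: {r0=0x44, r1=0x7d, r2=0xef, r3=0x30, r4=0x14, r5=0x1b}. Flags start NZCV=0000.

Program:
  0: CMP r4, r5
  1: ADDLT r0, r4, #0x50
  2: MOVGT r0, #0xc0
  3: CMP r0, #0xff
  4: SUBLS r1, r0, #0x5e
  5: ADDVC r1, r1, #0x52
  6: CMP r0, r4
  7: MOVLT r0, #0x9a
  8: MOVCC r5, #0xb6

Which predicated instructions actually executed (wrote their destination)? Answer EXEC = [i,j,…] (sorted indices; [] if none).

EXEC = [1,4,5]

[0] flags=1000 → (cmp)
[1] flags=1000 LT?T → r0=0x64
[2] flags=1000 GT?F → skip
[3] flags=0000 → (cmp)
[4] flags=0000 LS?T → r1=0x06
[5] flags=0000 VC?T → r1=0x58
[6] flags=0010 → (cmp)
[7] flags=0010 LT?F → skip
[8] flags=0010 CC?F → skip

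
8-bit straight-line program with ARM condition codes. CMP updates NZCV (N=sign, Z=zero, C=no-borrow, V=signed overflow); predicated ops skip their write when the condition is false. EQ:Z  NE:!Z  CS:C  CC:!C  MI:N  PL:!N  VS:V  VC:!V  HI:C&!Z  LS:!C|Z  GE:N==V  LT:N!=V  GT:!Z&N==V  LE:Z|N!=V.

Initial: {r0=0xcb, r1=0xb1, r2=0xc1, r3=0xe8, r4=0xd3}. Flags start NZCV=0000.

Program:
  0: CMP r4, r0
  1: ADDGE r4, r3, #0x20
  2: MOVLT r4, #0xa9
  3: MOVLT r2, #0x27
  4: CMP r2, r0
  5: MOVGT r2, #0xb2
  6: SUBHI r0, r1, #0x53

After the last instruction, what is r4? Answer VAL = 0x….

0: ✓ CMP  NZCV=0010
1: ✓ ADDGE  r4←0x08
2: · MOVLT
3: · MOVLT
4: ✓ CMP  NZCV=1000
5: · MOVGT
6: · SUBHI

VAL = 0x08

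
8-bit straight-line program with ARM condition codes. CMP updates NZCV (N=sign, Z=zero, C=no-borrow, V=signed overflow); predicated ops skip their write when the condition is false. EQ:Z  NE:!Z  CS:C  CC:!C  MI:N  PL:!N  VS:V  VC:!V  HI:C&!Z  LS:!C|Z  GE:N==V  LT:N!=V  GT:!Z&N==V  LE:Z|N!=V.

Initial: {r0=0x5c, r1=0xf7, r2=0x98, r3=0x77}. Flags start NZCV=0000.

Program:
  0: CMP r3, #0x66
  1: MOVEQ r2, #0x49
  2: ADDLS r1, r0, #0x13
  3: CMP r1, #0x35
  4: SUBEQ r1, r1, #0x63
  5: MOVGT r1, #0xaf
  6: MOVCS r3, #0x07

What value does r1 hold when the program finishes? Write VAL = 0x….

VAL = 0xf7

[0] flags=0010 → (cmp)
[1] flags=0010 EQ?F → skip
[2] flags=0010 LS?F → skip
[3] flags=1010 → (cmp)
[4] flags=1010 EQ?F → skip
[5] flags=1010 GT?F → skip
[6] flags=1010 CS?T → r3=0x07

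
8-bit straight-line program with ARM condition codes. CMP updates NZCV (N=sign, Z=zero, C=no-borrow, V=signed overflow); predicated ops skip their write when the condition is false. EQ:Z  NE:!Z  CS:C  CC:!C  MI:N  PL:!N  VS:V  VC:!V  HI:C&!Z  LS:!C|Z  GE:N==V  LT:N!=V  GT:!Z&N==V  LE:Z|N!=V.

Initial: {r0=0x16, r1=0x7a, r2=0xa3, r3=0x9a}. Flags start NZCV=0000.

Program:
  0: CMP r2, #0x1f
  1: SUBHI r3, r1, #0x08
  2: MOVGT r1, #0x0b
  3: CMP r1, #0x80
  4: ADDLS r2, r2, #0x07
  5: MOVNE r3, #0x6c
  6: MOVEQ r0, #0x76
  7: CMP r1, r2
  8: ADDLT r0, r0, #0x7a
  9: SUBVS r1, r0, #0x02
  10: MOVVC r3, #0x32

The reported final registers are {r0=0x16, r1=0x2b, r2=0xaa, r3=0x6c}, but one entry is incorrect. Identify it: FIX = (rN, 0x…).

FIX = (r1, 0x14)

0: ✓ CMP  NZCV=1010
1: ✓ SUBHI  r3←0x72
2: · MOVGT
3: ✓ CMP  NZCV=1001
4: ✓ ADDLS  r2←0xaa
5: ✓ MOVNE  r3←0x6c
6: · MOVEQ
7: ✓ CMP  NZCV=1001
8: · ADDLT
9: ✓ SUBVS  r1←0x14
10: · MOVVC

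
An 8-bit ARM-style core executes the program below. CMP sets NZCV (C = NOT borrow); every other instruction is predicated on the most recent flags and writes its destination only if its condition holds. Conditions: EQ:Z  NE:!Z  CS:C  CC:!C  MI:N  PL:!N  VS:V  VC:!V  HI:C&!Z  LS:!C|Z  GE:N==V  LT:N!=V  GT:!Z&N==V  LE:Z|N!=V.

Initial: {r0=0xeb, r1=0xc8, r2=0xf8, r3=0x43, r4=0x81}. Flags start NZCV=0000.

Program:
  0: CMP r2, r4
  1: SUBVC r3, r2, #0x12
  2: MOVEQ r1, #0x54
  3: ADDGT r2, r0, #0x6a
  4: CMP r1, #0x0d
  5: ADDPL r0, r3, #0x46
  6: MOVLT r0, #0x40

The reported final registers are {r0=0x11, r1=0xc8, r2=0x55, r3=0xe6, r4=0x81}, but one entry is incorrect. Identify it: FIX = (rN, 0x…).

[0] flags=0010 → (cmp)
[1] flags=0010 VC?T → r3=0xe6
[2] flags=0010 EQ?F → skip
[3] flags=0010 GT?T → r2=0x55
[4] flags=1010 → (cmp)
[5] flags=1010 PL?F → skip
[6] flags=1010 LT?T → r0=0x40

FIX = (r0, 0x40)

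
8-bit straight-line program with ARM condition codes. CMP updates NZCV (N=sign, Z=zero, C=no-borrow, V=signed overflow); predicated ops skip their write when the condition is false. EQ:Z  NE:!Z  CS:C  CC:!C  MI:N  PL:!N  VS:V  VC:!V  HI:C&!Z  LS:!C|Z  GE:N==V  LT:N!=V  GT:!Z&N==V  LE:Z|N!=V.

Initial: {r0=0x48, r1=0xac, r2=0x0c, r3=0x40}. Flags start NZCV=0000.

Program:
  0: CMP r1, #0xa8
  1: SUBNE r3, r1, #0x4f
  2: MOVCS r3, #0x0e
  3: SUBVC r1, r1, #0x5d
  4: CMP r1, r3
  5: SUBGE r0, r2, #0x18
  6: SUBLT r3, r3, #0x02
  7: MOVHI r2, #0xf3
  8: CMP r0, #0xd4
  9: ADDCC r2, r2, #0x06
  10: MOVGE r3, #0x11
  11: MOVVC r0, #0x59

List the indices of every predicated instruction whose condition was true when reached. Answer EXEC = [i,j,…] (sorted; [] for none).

EXEC = [1,2,3,5,7,10,11]

0: ✓ CMP  NZCV=0010
1: ✓ SUBNE  r3←0x5d
2: ✓ MOVCS  r3←0x0e
3: ✓ SUBVC  r1←0x4f
4: ✓ CMP  NZCV=0010
5: ✓ SUBGE  r0←0xf4
6: · SUBLT
7: ✓ MOVHI  r2←0xf3
8: ✓ CMP  NZCV=0010
9: · ADDCC
10: ✓ MOVGE  r3←0x11
11: ✓ MOVVC  r0←0x59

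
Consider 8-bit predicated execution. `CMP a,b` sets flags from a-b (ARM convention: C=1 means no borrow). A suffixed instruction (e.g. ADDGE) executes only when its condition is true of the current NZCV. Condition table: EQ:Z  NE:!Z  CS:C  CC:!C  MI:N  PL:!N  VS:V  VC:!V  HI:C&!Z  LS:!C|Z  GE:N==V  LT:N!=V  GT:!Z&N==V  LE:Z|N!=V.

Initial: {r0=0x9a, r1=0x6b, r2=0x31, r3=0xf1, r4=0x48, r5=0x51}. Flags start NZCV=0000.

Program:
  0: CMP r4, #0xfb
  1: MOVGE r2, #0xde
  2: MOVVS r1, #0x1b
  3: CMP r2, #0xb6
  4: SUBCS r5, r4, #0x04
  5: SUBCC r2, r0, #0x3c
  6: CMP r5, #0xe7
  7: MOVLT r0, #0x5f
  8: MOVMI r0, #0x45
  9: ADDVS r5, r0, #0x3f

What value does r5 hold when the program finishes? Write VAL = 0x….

VAL = 0x44

[0] flags=0000 → (cmp)
[1] flags=0000 GE?T → r2=0xde
[2] flags=0000 VS?F → skip
[3] flags=0010 → (cmp)
[4] flags=0010 CS?T → r5=0x44
[5] flags=0010 CC?F → skip
[6] flags=0000 → (cmp)
[7] flags=0000 LT?F → skip
[8] flags=0000 MI?F → skip
[9] flags=0000 VS?F → skip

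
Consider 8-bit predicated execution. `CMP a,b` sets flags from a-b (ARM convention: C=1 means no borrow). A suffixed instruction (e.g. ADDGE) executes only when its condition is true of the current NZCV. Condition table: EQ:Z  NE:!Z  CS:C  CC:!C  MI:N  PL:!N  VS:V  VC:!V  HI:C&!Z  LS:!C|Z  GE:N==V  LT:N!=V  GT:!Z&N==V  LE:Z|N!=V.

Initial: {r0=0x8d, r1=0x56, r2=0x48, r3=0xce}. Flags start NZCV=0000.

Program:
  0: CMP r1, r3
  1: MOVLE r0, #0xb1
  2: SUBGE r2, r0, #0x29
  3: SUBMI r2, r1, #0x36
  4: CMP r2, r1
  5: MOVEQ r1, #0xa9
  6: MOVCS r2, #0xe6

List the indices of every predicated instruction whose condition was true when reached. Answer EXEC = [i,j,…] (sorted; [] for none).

EXEC = [2,3]

0: ✓ CMP  NZCV=1001
1: · MOVLE
2: ✓ SUBGE  r2←0x64
3: ✓ SUBMI  r2←0x20
4: ✓ CMP  NZCV=1000
5: · MOVEQ
6: · MOVCS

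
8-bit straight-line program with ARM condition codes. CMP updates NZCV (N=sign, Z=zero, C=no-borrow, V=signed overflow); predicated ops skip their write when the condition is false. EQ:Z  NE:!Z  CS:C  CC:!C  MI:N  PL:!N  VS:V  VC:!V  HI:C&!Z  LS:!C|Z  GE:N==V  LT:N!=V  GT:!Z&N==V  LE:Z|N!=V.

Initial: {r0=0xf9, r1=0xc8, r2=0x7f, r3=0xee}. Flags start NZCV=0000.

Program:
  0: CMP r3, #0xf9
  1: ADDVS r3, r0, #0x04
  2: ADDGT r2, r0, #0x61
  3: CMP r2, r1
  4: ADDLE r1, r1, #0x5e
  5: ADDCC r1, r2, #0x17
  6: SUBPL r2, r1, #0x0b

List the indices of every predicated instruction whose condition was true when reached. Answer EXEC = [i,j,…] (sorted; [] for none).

EXEC = [5]

[0] flags=1000 → (cmp)
[1] flags=1000 VS?F → skip
[2] flags=1000 GT?F → skip
[3] flags=1001 → (cmp)
[4] flags=1001 LE?F → skip
[5] flags=1001 CC?T → r1=0x96
[6] flags=1001 PL?F → skip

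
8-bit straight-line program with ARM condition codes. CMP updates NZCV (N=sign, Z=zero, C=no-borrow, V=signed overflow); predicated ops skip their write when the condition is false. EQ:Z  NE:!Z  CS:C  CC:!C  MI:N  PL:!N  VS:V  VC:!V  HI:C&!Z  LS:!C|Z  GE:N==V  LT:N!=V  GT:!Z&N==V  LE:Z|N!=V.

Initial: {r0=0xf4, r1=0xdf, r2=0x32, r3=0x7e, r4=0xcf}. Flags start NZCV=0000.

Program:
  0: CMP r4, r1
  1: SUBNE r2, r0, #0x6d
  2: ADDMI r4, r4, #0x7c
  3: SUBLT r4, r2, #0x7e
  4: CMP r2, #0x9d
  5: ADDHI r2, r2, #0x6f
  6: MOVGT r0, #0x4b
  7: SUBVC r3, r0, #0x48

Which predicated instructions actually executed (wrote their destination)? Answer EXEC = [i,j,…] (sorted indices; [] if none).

0: ✓ CMP  NZCV=1000
1: ✓ SUBNE  r2←0x87
2: ✓ ADDMI  r4←0x4b
3: ✓ SUBLT  r4←0x09
4: ✓ CMP  NZCV=1000
5: · ADDHI
6: · MOVGT
7: ✓ SUBVC  r3←0xac

EXEC = [1,2,3,7]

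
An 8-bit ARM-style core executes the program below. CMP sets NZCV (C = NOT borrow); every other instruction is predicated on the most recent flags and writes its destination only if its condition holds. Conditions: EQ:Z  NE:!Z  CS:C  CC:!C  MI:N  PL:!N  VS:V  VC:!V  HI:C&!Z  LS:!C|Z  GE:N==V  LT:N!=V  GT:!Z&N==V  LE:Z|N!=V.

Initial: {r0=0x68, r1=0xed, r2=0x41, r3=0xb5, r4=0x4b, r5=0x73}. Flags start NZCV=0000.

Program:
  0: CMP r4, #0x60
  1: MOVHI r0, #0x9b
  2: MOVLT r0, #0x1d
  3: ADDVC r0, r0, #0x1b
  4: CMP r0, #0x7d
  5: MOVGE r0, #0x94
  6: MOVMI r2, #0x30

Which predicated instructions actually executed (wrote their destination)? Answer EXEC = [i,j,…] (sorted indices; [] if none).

[0] flags=1000 → (cmp)
[1] flags=1000 HI?F → skip
[2] flags=1000 LT?T → r0=0x1d
[3] flags=1000 VC?T → r0=0x38
[4] flags=1000 → (cmp)
[5] flags=1000 GE?F → skip
[6] flags=1000 MI?T → r2=0x30

EXEC = [2,3,6]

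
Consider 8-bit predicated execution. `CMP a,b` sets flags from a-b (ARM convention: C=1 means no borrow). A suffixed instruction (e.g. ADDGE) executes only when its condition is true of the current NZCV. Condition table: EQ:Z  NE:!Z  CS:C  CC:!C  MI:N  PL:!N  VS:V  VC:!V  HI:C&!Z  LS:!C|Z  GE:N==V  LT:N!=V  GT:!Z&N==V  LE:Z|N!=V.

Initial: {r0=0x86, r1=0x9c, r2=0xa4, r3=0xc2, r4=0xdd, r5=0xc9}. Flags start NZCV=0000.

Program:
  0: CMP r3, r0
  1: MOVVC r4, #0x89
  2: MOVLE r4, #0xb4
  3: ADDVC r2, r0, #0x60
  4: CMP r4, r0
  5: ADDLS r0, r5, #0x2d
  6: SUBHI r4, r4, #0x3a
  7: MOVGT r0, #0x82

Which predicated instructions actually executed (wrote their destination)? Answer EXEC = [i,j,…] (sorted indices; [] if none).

EXEC = [1,3,6,7]

[0] flags=0010 → (cmp)
[1] flags=0010 VC?T → r4=0x89
[2] flags=0010 LE?F → skip
[3] flags=0010 VC?T → r2=0xe6
[4] flags=0010 → (cmp)
[5] flags=0010 LS?F → skip
[6] flags=0010 HI?T → r4=0x4f
[7] flags=0010 GT?T → r0=0x82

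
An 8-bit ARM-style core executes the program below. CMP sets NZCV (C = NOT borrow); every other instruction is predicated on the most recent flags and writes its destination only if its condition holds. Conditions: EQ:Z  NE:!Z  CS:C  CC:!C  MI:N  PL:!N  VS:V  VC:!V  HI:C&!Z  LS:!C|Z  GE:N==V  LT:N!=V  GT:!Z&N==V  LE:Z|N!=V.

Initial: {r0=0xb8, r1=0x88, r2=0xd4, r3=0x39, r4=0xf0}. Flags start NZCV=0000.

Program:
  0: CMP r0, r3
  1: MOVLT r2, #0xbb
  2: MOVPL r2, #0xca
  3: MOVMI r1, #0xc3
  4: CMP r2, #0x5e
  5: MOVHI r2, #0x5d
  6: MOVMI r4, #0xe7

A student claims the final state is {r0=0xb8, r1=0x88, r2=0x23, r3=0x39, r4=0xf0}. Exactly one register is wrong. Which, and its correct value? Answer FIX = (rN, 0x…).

FIX = (r2, 0x5d)

[0] flags=0011 → (cmp)
[1] flags=0011 LT?T → r2=0xbb
[2] flags=0011 PL?T → r2=0xca
[3] flags=0011 MI?F → skip
[4] flags=0011 → (cmp)
[5] flags=0011 HI?T → r2=0x5d
[6] flags=0011 MI?F → skip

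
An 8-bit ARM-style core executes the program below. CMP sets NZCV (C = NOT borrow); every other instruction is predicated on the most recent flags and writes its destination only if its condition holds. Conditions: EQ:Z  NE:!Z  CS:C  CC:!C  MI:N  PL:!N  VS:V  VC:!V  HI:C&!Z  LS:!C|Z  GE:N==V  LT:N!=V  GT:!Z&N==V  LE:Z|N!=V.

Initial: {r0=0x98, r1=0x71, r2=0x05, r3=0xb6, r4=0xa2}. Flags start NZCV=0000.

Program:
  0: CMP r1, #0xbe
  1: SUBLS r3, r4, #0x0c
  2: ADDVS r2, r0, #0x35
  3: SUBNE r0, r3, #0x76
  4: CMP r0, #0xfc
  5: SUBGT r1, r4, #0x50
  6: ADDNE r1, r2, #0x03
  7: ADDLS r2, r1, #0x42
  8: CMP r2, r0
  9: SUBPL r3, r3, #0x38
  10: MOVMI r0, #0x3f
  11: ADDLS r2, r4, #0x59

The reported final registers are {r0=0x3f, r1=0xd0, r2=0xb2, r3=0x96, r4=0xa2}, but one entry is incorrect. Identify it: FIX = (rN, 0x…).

0: ✓ CMP  NZCV=1001
1: ✓ SUBLS  r3←0x96
2: ✓ ADDVS  r2←0xcd
3: ✓ SUBNE  r0←0x20
4: ✓ CMP  NZCV=0000
5: ✓ SUBGT  r1←0x52
6: ✓ ADDNE  r1←0xd0
7: ✓ ADDLS  r2←0x12
8: ✓ CMP  NZCV=1000
9: · SUBPL
10: ✓ MOVMI  r0←0x3f
11: ✓ ADDLS  r2←0xfb

FIX = (r2, 0xfb)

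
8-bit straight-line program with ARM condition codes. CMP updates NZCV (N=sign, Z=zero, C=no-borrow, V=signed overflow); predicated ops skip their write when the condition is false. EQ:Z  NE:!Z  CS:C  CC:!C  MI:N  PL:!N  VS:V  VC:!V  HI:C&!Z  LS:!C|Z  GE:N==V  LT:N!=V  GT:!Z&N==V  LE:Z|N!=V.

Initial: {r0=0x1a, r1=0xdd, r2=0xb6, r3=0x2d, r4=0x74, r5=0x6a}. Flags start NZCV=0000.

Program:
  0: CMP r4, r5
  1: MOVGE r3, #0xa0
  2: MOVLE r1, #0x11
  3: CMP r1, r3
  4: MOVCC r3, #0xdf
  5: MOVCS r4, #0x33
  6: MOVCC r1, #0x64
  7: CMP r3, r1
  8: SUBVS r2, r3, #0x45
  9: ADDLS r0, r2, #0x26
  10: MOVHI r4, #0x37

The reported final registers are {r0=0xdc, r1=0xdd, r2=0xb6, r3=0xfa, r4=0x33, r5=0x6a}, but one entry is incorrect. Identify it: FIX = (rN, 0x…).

FIX = (r3, 0xa0)

0: ✓ CMP  NZCV=0010
1: ✓ MOVGE  r3←0xa0
2: · MOVLE
3: ✓ CMP  NZCV=0010
4: · MOVCC
5: ✓ MOVCS  r4←0x33
6: · MOVCC
7: ✓ CMP  NZCV=1000
8: · SUBVS
9: ✓ ADDLS  r0←0xdc
10: · MOVHI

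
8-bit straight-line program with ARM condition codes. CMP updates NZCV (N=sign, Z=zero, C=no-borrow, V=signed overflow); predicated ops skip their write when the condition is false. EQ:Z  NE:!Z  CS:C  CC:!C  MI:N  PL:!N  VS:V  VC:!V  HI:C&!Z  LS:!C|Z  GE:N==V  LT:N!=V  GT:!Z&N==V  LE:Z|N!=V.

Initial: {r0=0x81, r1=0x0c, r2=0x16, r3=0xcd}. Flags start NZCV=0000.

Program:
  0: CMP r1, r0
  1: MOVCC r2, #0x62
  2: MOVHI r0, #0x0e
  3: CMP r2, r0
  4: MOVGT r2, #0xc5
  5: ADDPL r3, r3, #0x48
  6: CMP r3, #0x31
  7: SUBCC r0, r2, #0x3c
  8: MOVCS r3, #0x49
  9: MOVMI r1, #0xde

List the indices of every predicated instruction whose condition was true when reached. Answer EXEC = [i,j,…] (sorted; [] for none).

EXEC = [1,4,8,9]

0: ✓ CMP  NZCV=1001
1: ✓ MOVCC  r2←0x62
2: · MOVHI
3: ✓ CMP  NZCV=1001
4: ✓ MOVGT  r2←0xc5
5: · ADDPL
6: ✓ CMP  NZCV=1010
7: · SUBCC
8: ✓ MOVCS  r3←0x49
9: ✓ MOVMI  r1←0xde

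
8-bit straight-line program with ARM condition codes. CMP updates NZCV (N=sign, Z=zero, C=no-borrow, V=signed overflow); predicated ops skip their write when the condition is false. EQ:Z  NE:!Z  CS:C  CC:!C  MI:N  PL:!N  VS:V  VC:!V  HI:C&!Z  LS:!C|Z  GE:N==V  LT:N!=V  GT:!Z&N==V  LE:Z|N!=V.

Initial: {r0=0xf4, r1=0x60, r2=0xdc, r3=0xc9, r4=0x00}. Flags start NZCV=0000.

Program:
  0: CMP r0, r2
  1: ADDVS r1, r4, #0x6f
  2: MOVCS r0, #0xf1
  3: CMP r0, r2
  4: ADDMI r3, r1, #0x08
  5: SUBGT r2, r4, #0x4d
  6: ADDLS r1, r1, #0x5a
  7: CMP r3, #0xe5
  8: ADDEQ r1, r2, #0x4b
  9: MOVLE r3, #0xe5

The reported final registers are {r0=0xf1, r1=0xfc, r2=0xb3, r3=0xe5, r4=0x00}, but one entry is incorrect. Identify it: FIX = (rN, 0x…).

0: ✓ CMP  NZCV=0010
1: · ADDVS
2: ✓ MOVCS  r0←0xf1
3: ✓ CMP  NZCV=0010
4: · ADDMI
5: ✓ SUBGT  r2←0xb3
6: · ADDLS
7: ✓ CMP  NZCV=1000
8: · ADDEQ
9: ✓ MOVLE  r3←0xe5

FIX = (r1, 0x60)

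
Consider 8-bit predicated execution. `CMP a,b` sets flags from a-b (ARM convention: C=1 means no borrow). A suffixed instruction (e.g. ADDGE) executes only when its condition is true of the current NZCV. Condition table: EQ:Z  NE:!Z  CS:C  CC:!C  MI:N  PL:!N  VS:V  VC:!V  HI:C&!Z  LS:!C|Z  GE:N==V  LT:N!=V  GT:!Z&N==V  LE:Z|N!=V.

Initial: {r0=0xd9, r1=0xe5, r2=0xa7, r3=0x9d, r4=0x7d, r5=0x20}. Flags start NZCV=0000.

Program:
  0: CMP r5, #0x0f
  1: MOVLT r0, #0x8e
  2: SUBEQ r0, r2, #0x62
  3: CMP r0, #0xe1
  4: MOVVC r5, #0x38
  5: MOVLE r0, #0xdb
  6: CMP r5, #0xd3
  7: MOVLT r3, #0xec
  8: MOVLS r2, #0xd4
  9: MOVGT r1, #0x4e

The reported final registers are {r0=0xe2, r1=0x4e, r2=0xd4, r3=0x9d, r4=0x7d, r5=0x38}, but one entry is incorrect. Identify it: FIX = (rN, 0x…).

0: ✓ CMP  NZCV=0010
1: · MOVLT
2: · SUBEQ
3: ✓ CMP  NZCV=1000
4: ✓ MOVVC  r5←0x38
5: ✓ MOVLE  r0←0xdb
6: ✓ CMP  NZCV=0000
7: · MOVLT
8: ✓ MOVLS  r2←0xd4
9: ✓ MOVGT  r1←0x4e

FIX = (r0, 0xdb)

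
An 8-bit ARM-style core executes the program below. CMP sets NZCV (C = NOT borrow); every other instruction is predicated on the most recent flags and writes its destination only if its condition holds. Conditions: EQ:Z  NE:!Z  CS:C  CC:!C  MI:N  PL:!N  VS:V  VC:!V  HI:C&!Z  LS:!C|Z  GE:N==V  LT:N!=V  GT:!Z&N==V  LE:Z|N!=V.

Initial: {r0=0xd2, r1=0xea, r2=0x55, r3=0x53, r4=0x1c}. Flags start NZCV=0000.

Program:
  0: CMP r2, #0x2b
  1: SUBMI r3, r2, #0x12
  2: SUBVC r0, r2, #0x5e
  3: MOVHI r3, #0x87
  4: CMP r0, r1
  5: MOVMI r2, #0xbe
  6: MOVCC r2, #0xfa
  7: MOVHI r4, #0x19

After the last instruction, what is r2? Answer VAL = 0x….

VAL = 0x55

0: ✓ CMP  NZCV=0010
1: · SUBMI
2: ✓ SUBVC  r0←0xf7
3: ✓ MOVHI  r3←0x87
4: ✓ CMP  NZCV=0010
5: · MOVMI
6: · MOVCC
7: ✓ MOVHI  r4←0x19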